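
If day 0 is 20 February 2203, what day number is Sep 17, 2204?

Feb 20, 2203 → Feb 20, 2204: 365 days.
Feb 20, 2204 → Mar 20, 2204: 29 days (February has 29).
Mar 20, 2204 → Apr 20, 2204: 31 days (March has 31).
Apr 20, 2204 → May 20, 2204: 30 days (April has 30).
May 20, 2204 → Jun 20, 2204: 31 days (May has 31).
Jun 20, 2204 → Jul 20, 2204: 30 days (June has 30).
Jul 20, 2204 → Aug 20, 2204: 31 days (July has 31).
Aug 20, 2204 → Sep 17, 2204: 28 days.
Total: 575 days.

575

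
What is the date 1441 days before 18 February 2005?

March 10, 2001

−366 (one year; includes Feb 29, 2004) → Feb 18, 2004 (1075 left).
−365 (one year) → Feb 18, 2003 (710 left).
−365 (one year) → Feb 18, 2002 (345 left).
−18 → Jan 31, 2002 (end of Jan, 31 days; 327 left).
−31 → Dec 31, 2001 (end of Dec, 31 days; 296 left).
−31 → Nov 30, 2001 (end of Nov, 30 days; 265 left).
−30 → Oct 31, 2001 (end of Oct, 31 days; 235 left).
−31 → Sep 30, 2001 (end of Sep, 30 days; 204 left).
−30 → Aug 31, 2001 (end of Aug, 31 days; 174 left).
−31 → Jul 31, 2001 (end of Jul, 31 days; 143 left).
−31 → Jun 30, 2001 (end of Jun, 30 days; 112 left).
−30 → May 31, 2001 (end of May, 31 days; 82 left).
−31 → Apr 30, 2001 (end of Apr, 30 days; 51 left).
−30 → Mar 31, 2001 (end of Mar, 31 days; 21 left).
−21 → Mar 10, 2001.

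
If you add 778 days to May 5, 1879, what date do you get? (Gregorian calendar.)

+366 (one year; includes Feb 29, 1880) → May 5, 1880 (412 left).
+365 (one year) → May 5, 1881 (47 left).
May has 31 days: +27 → Jun 1, 1881 (20 left).
+20 → Jun 21, 1881.

June 21, 1881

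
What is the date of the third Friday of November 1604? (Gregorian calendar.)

November 19, 1604

November 1, 1604 is a Monday.
The first Friday is therefore November 5 (4 days later).
The third Friday is 5 + 2×7 = November 19.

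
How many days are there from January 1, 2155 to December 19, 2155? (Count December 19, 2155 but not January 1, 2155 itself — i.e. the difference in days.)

352

Jan 1, 2155 → Feb 1, 2155: 31 days (January has 31).
Feb 1, 2155 → Mar 1, 2155: 28 days (February has 28).
Mar 1, 2155 → Apr 1, 2155: 31 days (March has 31).
Apr 1, 2155 → May 1, 2155: 30 days (April has 30).
May 1, 2155 → Jun 1, 2155: 31 days (May has 31).
Jun 1, 2155 → Jul 1, 2155: 30 days (June has 30).
Jul 1, 2155 → Aug 1, 2155: 31 days (July has 31).
Aug 1, 2155 → Sep 1, 2155: 31 days (August has 31).
Sep 1, 2155 → Oct 1, 2155: 30 days (September has 30).
Oct 1, 2155 → Nov 1, 2155: 31 days (October has 31).
Nov 1, 2155 → Dec 1, 2155: 30 days (November has 30).
Dec 1, 2155 → Dec 19, 2155: 18 days.
Total: 352 days.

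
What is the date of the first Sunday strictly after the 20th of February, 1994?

Feb 20, 1994 is a Sunday.
From Sunday to the next Sunday is 7 days.
Feb 20, 1994 + 7 = Feb 27, 1994.

February 27, 1994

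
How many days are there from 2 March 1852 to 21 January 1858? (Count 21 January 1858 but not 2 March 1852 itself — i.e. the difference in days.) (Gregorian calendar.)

2151

Mar 2, 1852 → Mar 2, 1853: 365 days.
Mar 2, 1853 → Mar 2, 1854: 365 days.
Mar 2, 1854 → Mar 2, 1855: 365 days.
Mar 2, 1855 → Mar 2, 1856: 366 days (Feb 29, 1856 is in that span).
Mar 2, 1856 → Mar 2, 1857: 365 days.
Mar 2, 1857 → Apr 2, 1857: 31 days (March has 31).
Apr 2, 1857 → May 2, 1857: 30 days (April has 30).
May 2, 1857 → Jun 2, 1857: 31 days (May has 31).
Jun 2, 1857 → Jul 2, 1857: 30 days (June has 30).
Jul 2, 1857 → Aug 2, 1857: 31 days (July has 31).
Aug 2, 1857 → Sep 2, 1857: 31 days (August has 31).
Sep 2, 1857 → Oct 2, 1857: 30 days (September has 30).
Oct 2, 1857 → Nov 2, 1857: 31 days (October has 31).
Nov 2, 1857 → Dec 2, 1857: 30 days (November has 30).
Dec 2, 1857 → Jan 2, 1858: 31 days (December has 31).
Jan 2, 1858 → Jan 21, 1858: 19 days.
Total: 2151 days.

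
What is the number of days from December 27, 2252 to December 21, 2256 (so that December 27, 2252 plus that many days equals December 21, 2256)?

1455

Dec 27, 2252 → Dec 27, 2253: 365 days.
Dec 27, 2253 → Dec 27, 2254: 365 days.
Dec 27, 2254 → Dec 27, 2255: 365 days.
Dec 27, 2255 → Jan 27, 2256: 31 days (December has 31).
Jan 27, 2256 → Feb 27, 2256: 31 days (January has 31).
Feb 27, 2256 → Mar 27, 2256: 29 days (February has 29).
Mar 27, 2256 → Apr 27, 2256: 31 days (March has 31).
Apr 27, 2256 → May 27, 2256: 30 days (April has 30).
May 27, 2256 → Jun 27, 2256: 31 days (May has 31).
Jun 27, 2256 → Jul 27, 2256: 30 days (June has 30).
Jul 27, 2256 → Aug 27, 2256: 31 days (July has 31).
Aug 27, 2256 → Sep 27, 2256: 31 days (August has 31).
Sep 27, 2256 → Oct 27, 2256: 30 days (September has 30).
Oct 27, 2256 → Nov 27, 2256: 31 days (October has 31).
Nov 27, 2256 → Dec 21, 2256: 24 days.
Total: 1455 days.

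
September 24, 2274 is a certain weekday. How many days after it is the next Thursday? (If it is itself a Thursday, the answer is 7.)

Sep 24, 2274 is a Thursday.
From Thursday to the next Thursday is 7 days.

7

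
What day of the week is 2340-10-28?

Doomsday rule: the anchor day for the 2300s is Wednesday. For year 40: 40÷12 = 3 r 4, and 4÷4 = 1, so 3+4+1 = 8.
Wednesday + 8 ≡ Thursday — that's 2340's doomsday.
In October the doomsday date is Oct 10.
Oct 28 is 18 days after Oct 10; 18 mod 7 = 4, so Thursday + 4 = Monday.

Monday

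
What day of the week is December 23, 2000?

Doomsday rule: the anchor day for the 2000s is Tuesday. For year 00: 0÷12 = 0 r 0, and 0÷4 = 0, so 0+0+0 = 0.
Tuesday + 0 ≡ Tuesday — that's 2000's doomsday.
In December the doomsday date is Dec 12.
Dec 23 is 11 days after Dec 12; 11 mod 7 = 4, so Tuesday + 4 = Saturday.

Saturday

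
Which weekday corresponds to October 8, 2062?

Sunday

January 1, 2062 is a Sunday.
Jan 1, 2062 → Feb 1, 2062: 31 days (January has 31).
Feb 1, 2062 → Mar 1, 2062: 28 days (February has 28).
Mar 1, 2062 → Apr 1, 2062: 31 days (March has 31).
Apr 1, 2062 → May 1, 2062: 30 days (April has 30).
May 1, 2062 → Jun 1, 2062: 31 days (May has 31).
Jun 1, 2062 → Jul 1, 2062: 30 days (June has 30).
Jul 1, 2062 → Aug 1, 2062: 31 days (July has 31).
Aug 1, 2062 → Sep 1, 2062: 31 days (August has 31).
Sep 1, 2062 → Oct 1, 2062: 30 days (September has 30).
Oct 1, 2062 → Oct 8, 2062: 7 days.
Total: 280 days.
280 mod 7 = 0, so Sunday + 0 = Sunday.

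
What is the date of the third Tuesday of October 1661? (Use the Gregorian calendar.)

October 1, 1661 is a Saturday.
The first Tuesday is therefore October 4 (3 days later).
The third Tuesday is 4 + 2×7 = October 18.

October 18, 1661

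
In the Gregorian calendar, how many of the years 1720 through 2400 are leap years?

Multiples of 4 in [1720,2400]: 171.
Of those, multiples of 100: 7 (not leap unless ÷400).
Multiples of 400: 2.
Leap years = 171 − 7 + 2 = 166.

166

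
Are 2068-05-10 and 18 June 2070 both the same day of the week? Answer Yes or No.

No

From May 10, 2068 to Jun 18, 2070 is 769 days.
769 mod 7 = 6, so they are different weekdays.
(May 10, 2068 is a Thursday; Jun 18, 2070 is a Wednesday.)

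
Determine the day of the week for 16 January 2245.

Thursday

Doomsday rule: the anchor day for the 2200s is Friday. For year 45: 45÷12 = 3 r 9, and 9÷4 = 2, so 3+9+2 = 14.
Friday + 14 ≡ Friday — that's 2245's doomsday.
In January the doomsday date is Jan 3 (2245 is not a leap year).
Jan 16 is 13 days after Jan 3; 13 mod 7 = 6, so Friday + 6 = Thursday.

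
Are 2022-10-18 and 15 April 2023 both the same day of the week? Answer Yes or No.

No

From Oct 18, 2022 to Apr 15, 2023 is 179 days.
179 mod 7 = 4, so they are different weekdays.
(Oct 18, 2022 is a Tuesday; Apr 15, 2023 is a Saturday.)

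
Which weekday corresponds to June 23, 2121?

Monday

Doomsday rule: the anchor day for the 2100s is Sunday. For year 21: 21÷12 = 1 r 9, and 9÷4 = 2, so 1+9+2 = 12.
Sunday + 12 ≡ Friday — that's 2121's doomsday.
In June the doomsday date is Jun 6.
Jun 23 is 17 days after Jun 6; 17 mod 7 = 3, so Friday + 3 = Monday.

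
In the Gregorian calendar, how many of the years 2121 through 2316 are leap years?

47

Multiples of 4 in [2121,2316]: 49.
Of those, multiples of 100: 2 (not leap unless ÷400).
Multiples of 400: 0.
Leap years = 49 − 2 + 0 = 47.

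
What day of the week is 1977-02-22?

Doomsday rule: the anchor day for the 1900s is Wednesday. For year 77: 77÷12 = 6 r 5, and 5÷4 = 1, so 6+5+1 = 12.
Wednesday + 12 ≡ Monday — that's 1977's doomsday.
In February the doomsday date is Feb 28 (1977 is not a leap year).
Feb 22 is 6 days before Feb 28; 6 mod 7 = 6, so Monday − 6 = Tuesday.

Tuesday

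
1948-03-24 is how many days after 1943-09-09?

Sep 9, 1943 → Sep 9, 1944: 366 days (Feb 29, 1944 is in that span).
Sep 9, 1944 → Sep 9, 1945: 365 days.
Sep 9, 1945 → Sep 9, 1946: 365 days.
Sep 9, 1946 → Sep 9, 1947: 365 days.
Sep 9, 1947 → Oct 9, 1947: 30 days (September has 30).
Oct 9, 1947 → Nov 9, 1947: 31 days (October has 31).
Nov 9, 1947 → Dec 9, 1947: 30 days (November has 30).
Dec 9, 1947 → Jan 9, 1948: 31 days (December has 31).
Jan 9, 1948 → Feb 9, 1948: 31 days (January has 31).
Feb 9, 1948 → Mar 9, 1948: 29 days (February has 29).
Mar 9, 1948 → Mar 24, 1948: 15 days.
Total: 1658 days.

1658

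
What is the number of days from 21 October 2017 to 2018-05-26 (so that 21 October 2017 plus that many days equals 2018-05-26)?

Oct 21, 2017 → Nov 21, 2017: 31 days (October has 31).
Nov 21, 2017 → Dec 21, 2017: 30 days (November has 30).
Dec 21, 2017 → Jan 21, 2018: 31 days (December has 31).
Jan 21, 2018 → Feb 21, 2018: 31 days (January has 31).
Feb 21, 2018 → Mar 21, 2018: 28 days (February has 28).
Mar 21, 2018 → Apr 21, 2018: 31 days (March has 31).
Apr 21, 2018 → May 21, 2018: 30 days (April has 30).
May 21, 2018 → May 26, 2018: 5 days.
Total: 217 days.

217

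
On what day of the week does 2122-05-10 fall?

Sunday

Doomsday rule: the anchor day for the 2100s is Sunday. For year 22: 22÷12 = 1 r 10, and 10÷4 = 2, so 1+10+2 = 13.
Sunday + 13 ≡ Saturday — that's 2122's doomsday.
In May the doomsday date is May 9.
May 10 is 1 day after May 9; 1 mod 7 = 1, so Saturday + 1 = Sunday.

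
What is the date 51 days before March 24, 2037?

February 1, 2037

−24 → Feb 28, 2037 (end of Feb, 28 days; 27 left).
−27 → Feb 1, 2037.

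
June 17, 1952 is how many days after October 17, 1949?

Oct 17, 1949 → Oct 17, 1950: 365 days.
Oct 17, 1950 → Oct 17, 1951: 365 days.
Oct 17, 1951 → Nov 17, 1951: 31 days (October has 31).
Nov 17, 1951 → Dec 17, 1951: 30 days (November has 30).
Dec 17, 1951 → Jan 17, 1952: 31 days (December has 31).
Jan 17, 1952 → Feb 17, 1952: 31 days (January has 31).
Feb 17, 1952 → Mar 17, 1952: 29 days (February has 29).
Mar 17, 1952 → Apr 17, 1952: 31 days (March has 31).
Apr 17, 1952 → May 17, 1952: 30 days (April has 30).
May 17, 1952 → Jun 17, 1952: 31 days.
Total: 974 days.

974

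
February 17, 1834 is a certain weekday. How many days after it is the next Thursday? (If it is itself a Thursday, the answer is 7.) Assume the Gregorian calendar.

3

Feb 17, 1834 is a Monday.
From Monday to the next Thursday is 3 days.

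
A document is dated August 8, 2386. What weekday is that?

Doomsday rule: the anchor day for the 2300s is Wednesday. For year 86: 86÷12 = 7 r 2, and 2÷4 = 0, so 7+2+0 = 9.
Wednesday + 9 ≡ Friday — that's 2386's doomsday.
In August the doomsday date is Aug 8.
Aug 8 is the doomsday itself: Friday.

Friday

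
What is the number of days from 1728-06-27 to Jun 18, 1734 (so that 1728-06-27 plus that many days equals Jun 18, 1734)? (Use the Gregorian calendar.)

Jun 27, 1728 → Jun 27, 1729: 365 days.
Jun 27, 1729 → Jun 27, 1730: 365 days.
Jun 27, 1730 → Jun 27, 1731: 365 days.
Jun 27, 1731 → Jun 27, 1732: 366 days (Feb 29, 1732 is in that span).
Jun 27, 1732 → Jun 27, 1733: 365 days.
Jun 27, 1733 → Jul 27, 1733: 30 days (June has 30).
Jul 27, 1733 → Aug 27, 1733: 31 days (July has 31).
Aug 27, 1733 → Sep 27, 1733: 31 days (August has 31).
Sep 27, 1733 → Oct 27, 1733: 30 days (September has 30).
Oct 27, 1733 → Nov 27, 1733: 31 days (October has 31).
Nov 27, 1733 → Dec 27, 1733: 30 days (November has 30).
Dec 27, 1733 → Jan 27, 1734: 31 days (December has 31).
Jan 27, 1734 → Feb 27, 1734: 31 days (January has 31).
Feb 27, 1734 → Mar 27, 1734: 28 days (February has 28).
Mar 27, 1734 → Apr 27, 1734: 31 days (March has 31).
Apr 27, 1734 → May 27, 1734: 30 days (April has 30).
May 27, 1734 → Jun 18, 1734: 22 days.
Total: 2182 days.

2182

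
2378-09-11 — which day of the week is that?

Monday

Doomsday rule: the anchor day for the 2300s is Wednesday. For year 78: 78÷12 = 6 r 6, and 6÷4 = 1, so 6+6+1 = 13.
Wednesday + 13 ≡ Tuesday — that's 2378's doomsday.
In September the doomsday date is Sep 5.
Sep 11 is 6 days after Sep 5; 6 mod 7 = 6, so Tuesday + 6 = Monday.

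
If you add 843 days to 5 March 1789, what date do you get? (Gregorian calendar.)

June 26, 1791

+365 (one year) → Mar 5, 1790 (478 left).
+365 (one year) → Mar 5, 1791 (113 left).
Mar has 31 days: +27 → Apr 1, 1791 (86 left).
Apr has 30 days: +30 → May 1, 1791 (56 left).
May has 31 days: +31 → Jun 1, 1791 (25 left).
+25 → Jun 26, 1791.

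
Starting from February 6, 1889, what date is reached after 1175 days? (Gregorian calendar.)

April 26, 1892

+365 (one year) → Feb 6, 1890 (810 left).
+365 (one year) → Feb 6, 1891 (445 left).
+365 (one year) → Feb 6, 1892 (80 left).
Feb has 29 days: +24 → Mar 1, 1892 (56 left).
Mar has 31 days: +31 → Apr 1, 1892 (25 left).
+25 → Apr 26, 1892.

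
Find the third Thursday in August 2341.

August 1, 2341 is a Friday.
The first Thursday is therefore August 7 (6 days later).
The third Thursday is 7 + 2×7 = August 21.

August 21, 2341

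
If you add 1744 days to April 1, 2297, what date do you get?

January 10, 2302

+365 (one year) → Apr 1, 2298 (1379 left).
+365 (one year) → Apr 1, 2299 (1014 left).
+365 (one year) → Apr 1, 2300 (649 left).
+365 (one year) → Apr 1, 2301 (284 left).
Apr has 30 days: +30 → May 1, 2301 (254 left).
May has 31 days: +31 → Jun 1, 2301 (223 left).
Jun has 30 days: +30 → Jul 1, 2301 (193 left).
Jul has 31 days: +31 → Aug 1, 2301 (162 left).
Aug has 31 days: +31 → Sep 1, 2301 (131 left).
Sep has 30 days: +30 → Oct 1, 2301 (101 left).
Oct has 31 days: +31 → Nov 1, 2301 (70 left).
Nov has 30 days: +30 → Dec 1, 2301 (40 left).
Dec has 31 days: +31 → Jan 1, 2302 (9 left).
+9 → Jan 10, 2302.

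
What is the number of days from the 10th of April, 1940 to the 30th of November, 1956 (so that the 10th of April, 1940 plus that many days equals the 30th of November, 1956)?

6078

Apr 10, 1940 → Apr 10, 1941: 365 days.
Apr 10, 1941 → Apr 10, 1942: 365 days.
Apr 10, 1942 → Apr 10, 1943: 365 days.
Apr 10, 1943 → Apr 10, 1944: 366 days (Feb 29, 1944 is in that span).
Apr 10, 1944 → Apr 10, 1945: 365 days.
Apr 10, 1945 → Apr 10, 1946: 365 days.
Apr 10, 1946 → Apr 10, 1947: 365 days.
Apr 10, 1947 → Apr 10, 1948: 366 days (Feb 29, 1948 is in that span).
Apr 10, 1948 → Apr 10, 1949: 365 days.
Apr 10, 1949 → Apr 10, 1950: 365 days.
Apr 10, 1950 → Apr 10, 1951: 365 days.
Apr 10, 1951 → Apr 10, 1952: 366 days (Feb 29, 1952 is in that span).
Apr 10, 1952 → Apr 10, 1953: 365 days.
Apr 10, 1953 → Apr 10, 1954: 365 days.
Apr 10, 1954 → Apr 10, 1955: 365 days.
Apr 10, 1955 → Apr 10, 1956: 366 days (Feb 29, 1956 is in that span).
Apr 10, 1956 → May 10, 1956: 30 days (April has 30).
May 10, 1956 → Jun 10, 1956: 31 days (May has 31).
Jun 10, 1956 → Jul 10, 1956: 30 days (June has 30).
Jul 10, 1956 → Aug 10, 1956: 31 days (July has 31).
Aug 10, 1956 → Sep 10, 1956: 31 days (August has 31).
Sep 10, 1956 → Oct 10, 1956: 30 days (September has 30).
Oct 10, 1956 → Nov 10, 1956: 31 days (October has 31).
Nov 10, 1956 → Nov 30, 1956: 20 days.
Total: 6078 days.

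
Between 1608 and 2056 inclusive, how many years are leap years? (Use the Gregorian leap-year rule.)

Multiples of 4 in [1608,2056]: 113.
Of those, multiples of 100: 4 (not leap unless ÷400).
Multiples of 400: 1.
Leap years = 113 − 4 + 1 = 110.

110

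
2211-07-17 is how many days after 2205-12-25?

2030

Dec 25, 2205 → Dec 25, 2206: 365 days.
Dec 25, 2206 → Dec 25, 2207: 365 days.
Dec 25, 2207 → Dec 25, 2208: 366 days (Feb 29, 2208 is in that span).
Dec 25, 2208 → Dec 25, 2209: 365 days.
Dec 25, 2209 → Dec 25, 2210: 365 days.
Dec 25, 2210 → Jan 25, 2211: 31 days (December has 31).
Jan 25, 2211 → Feb 25, 2211: 31 days (January has 31).
Feb 25, 2211 → Mar 25, 2211: 28 days (February has 28).
Mar 25, 2211 → Apr 25, 2211: 31 days (March has 31).
Apr 25, 2211 → May 25, 2211: 30 days (April has 30).
May 25, 2211 → Jun 25, 2211: 31 days (May has 31).
Jun 25, 2211 → Jul 17, 2211: 22 days.
Total: 2030 days.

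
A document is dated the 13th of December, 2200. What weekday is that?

Saturday

Doomsday rule: the anchor day for the 2200s is Friday. For year 00: 0÷12 = 0 r 0, and 0÷4 = 0, so 0+0+0 = 0.
Friday + 0 ≡ Friday — that's 2200's doomsday.
In December the doomsday date is Dec 12.
Dec 13 is 1 day after Dec 12; 1 mod 7 = 1, so Friday + 1 = Saturday.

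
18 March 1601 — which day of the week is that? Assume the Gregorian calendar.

Sunday

Doomsday rule: the anchor day for the 1600s is Tuesday. For year 01: 1÷12 = 0 r 1, and 1÷4 = 0, so 0+1+0 = 1.
Tuesday + 1 ≡ Wednesday — that's 1601's doomsday.
In March the doomsday date is Mar 14.
Mar 18 is 4 days after Mar 14; 4 mod 7 = 4, so Wednesday + 4 = Sunday.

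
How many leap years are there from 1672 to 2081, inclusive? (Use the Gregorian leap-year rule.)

Multiples of 4 in [1672,2081]: 103.
Of those, multiples of 100: 4 (not leap unless ÷400).
Multiples of 400: 1.
Leap years = 103 − 4 + 1 = 100.

100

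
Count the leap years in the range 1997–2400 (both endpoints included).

98

Multiples of 4 in [1997,2400]: 101.
Of those, multiples of 100: 5 (not leap unless ÷400).
Multiples of 400: 2.
Leap years = 101 − 5 + 2 = 98.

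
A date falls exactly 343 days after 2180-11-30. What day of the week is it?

Nov 30, 2180 is a Thursday.
343 mod 7 = 0, so 343 days after a Thursday is Thursday + 0 = Thursday.

Thursday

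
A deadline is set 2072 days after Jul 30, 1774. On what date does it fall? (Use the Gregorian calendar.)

+365 (one year) → Jul 30, 1775 (1707 left).
+366 (one year; includes Feb 29, 1776) → Jul 30, 1776 (1341 left).
+365 (one year) → Jul 30, 1777 (976 left).
+365 (one year) → Jul 30, 1778 (611 left).
+365 (one year) → Jul 30, 1779 (246 left).
Jul has 31 days: +2 → Aug 1, 1779 (244 left).
Aug has 31 days: +31 → Sep 1, 1779 (213 left).
Sep has 30 days: +30 → Oct 1, 1779 (183 left).
Oct has 31 days: +31 → Nov 1, 1779 (152 left).
Nov has 30 days: +30 → Dec 1, 1779 (122 left).
Dec has 31 days: +31 → Jan 1, 1780 (91 left).
Jan has 31 days: +31 → Feb 1, 1780 (60 left).
Feb has 29 days: +29 → Mar 1, 1780 (31 left).
Mar has 31 days: +31 → Apr 1, 1780 (0 left).

April 1, 1780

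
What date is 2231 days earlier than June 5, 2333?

April 27, 2327

−365 (one year) → Jun 5, 2332 (1866 left).
−366 (one year; includes Feb 29, 2332) → Jun 5, 2331 (1500 left).
−365 (one year) → Jun 5, 2330 (1135 left).
−365 (one year) → Jun 5, 2329 (770 left).
−365 (one year) → Jun 5, 2328 (405 left).
−366 (one year; includes Feb 29, 2328) → Jun 5, 2327 (39 left).
−5 → May 31, 2327 (end of May, 31 days; 34 left).
−31 → Apr 30, 2327 (end of Apr, 30 days; 3 left).
−3 → Apr 27, 2327.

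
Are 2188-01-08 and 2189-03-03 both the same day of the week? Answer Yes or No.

From Jan 8, 2188 to Mar 3, 2189 is 420 days.
420 mod 7 = 0, so they are the same weekday.
(Jan 8, 2188 is a Tuesday; Mar 3, 2189 is a Tuesday.)

Yes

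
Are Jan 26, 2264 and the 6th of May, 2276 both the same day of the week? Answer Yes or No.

From Jan 26, 2264 to May 6, 2276 is 4484 days.
4484 mod 7 = 4, so they are different weekdays.
(Jan 26, 2264 is a Tuesday; May 6, 2276 is a Saturday.)

No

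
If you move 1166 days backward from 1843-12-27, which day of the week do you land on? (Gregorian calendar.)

Dec 27, 1843 is a Wednesday.
1166 mod 7 = 4, so 1166 days before a Wednesday is Wednesday − 4 = Saturday.

Saturday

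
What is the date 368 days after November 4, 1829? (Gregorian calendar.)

November 7, 1830

Nov has 30 days: +27 → Dec 1, 1829 (341 left).
Dec has 31 days: +31 → Jan 1, 1830 (310 left).
Jan has 31 days: +31 → Feb 1, 1830 (279 left).
Feb has 28 days: +28 → Mar 1, 1830 (251 left).
Mar has 31 days: +31 → Apr 1, 1830 (220 left).
Apr has 30 days: +30 → May 1, 1830 (190 left).
May has 31 days: +31 → Jun 1, 1830 (159 left).
Jun has 30 days: +30 → Jul 1, 1830 (129 left).
Jul has 31 days: +31 → Aug 1, 1830 (98 left).
Aug has 31 days: +31 → Sep 1, 1830 (67 left).
Sep has 30 days: +30 → Oct 1, 1830 (37 left).
Oct has 31 days: +31 → Nov 1, 1830 (6 left).
+6 → Nov 7, 1830.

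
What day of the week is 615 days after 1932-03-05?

Friday

First find the weekday of Mar 5, 1932. Doomsday rule: the anchor day for the 1900s is Wednesday. For year 32: 32÷12 = 2 r 8, and 8÷4 = 2, so 2+8+2 = 12.
Wednesday + 12 ≡ Monday — that's 1932's doomsday.
In March the doomsday date is Mar 14.
Mar 5 is 9 days before Mar 14; 9 mod 7 = 2, so Monday − 2 = Saturday.
615 mod 7 = 6, so 615 days after a Saturday is Saturday + 6 = Friday.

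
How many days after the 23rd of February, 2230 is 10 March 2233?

1111

Feb 23, 2230 → Feb 23, 2231: 365 days.
Feb 23, 2231 → Feb 23, 2232: 365 days.
Feb 23, 2232 → Mar 23, 2232: 29 days (February has 29).
Mar 23, 2232 → Apr 23, 2232: 31 days (March has 31).
Apr 23, 2232 → May 23, 2232: 30 days (April has 30).
May 23, 2232 → Jun 23, 2232: 31 days (May has 31).
Jun 23, 2232 → Jul 23, 2232: 30 days (June has 30).
Jul 23, 2232 → Aug 23, 2232: 31 days (July has 31).
Aug 23, 2232 → Sep 23, 2232: 31 days (August has 31).
Sep 23, 2232 → Oct 23, 2232: 30 days (September has 30).
Oct 23, 2232 → Nov 23, 2232: 31 days (October has 31).
Nov 23, 2232 → Dec 23, 2232: 30 days (November has 30).
Dec 23, 2232 → Jan 23, 2233: 31 days (December has 31).
Jan 23, 2233 → Feb 23, 2233: 31 days (January has 31).
Feb 23, 2233 → Mar 10, 2233: 15 days.
Total: 1111 days.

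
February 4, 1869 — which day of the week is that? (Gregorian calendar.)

Thursday

Doomsday rule: the anchor day for the 1800s is Friday. For year 69: 69÷12 = 5 r 9, and 9÷4 = 2, so 5+9+2 = 16.
Friday + 16 ≡ Sunday — that's 1869's doomsday.
In February the doomsday date is Feb 28 (1869 is not a leap year).
Feb 4 is 24 days before Feb 28; 24 mod 7 = 3, so Sunday − 3 = Thursday.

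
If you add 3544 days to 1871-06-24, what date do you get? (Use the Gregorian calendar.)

+366 (one year; includes Feb 29, 1872) → Jun 24, 1872 (3178 left).
+365 (one year) → Jun 24, 1873 (2813 left).
+365 (one year) → Jun 24, 1874 (2448 left).
+365 (one year) → Jun 24, 1875 (2083 left).
+366 (one year; includes Feb 29, 1876) → Jun 24, 1876 (1717 left).
+365 (one year) → Jun 24, 1877 (1352 left).
+365 (one year) → Jun 24, 1878 (987 left).
+365 (one year) → Jun 24, 1879 (622 left).
+366 (one year; includes Feb 29, 1880) → Jun 24, 1880 (256 left).
Jun has 30 days: +7 → Jul 1, 1880 (249 left).
Jul has 31 days: +31 → Aug 1, 1880 (218 left).
Aug has 31 days: +31 → Sep 1, 1880 (187 left).
Sep has 30 days: +30 → Oct 1, 1880 (157 left).
Oct has 31 days: +31 → Nov 1, 1880 (126 left).
Nov has 30 days: +30 → Dec 1, 1880 (96 left).
Dec has 31 days: +31 → Jan 1, 1881 (65 left).
Jan has 31 days: +31 → Feb 1, 1881 (34 left).
Feb has 28 days: +28 → Mar 1, 1881 (6 left).
+6 → Mar 7, 1881.

March 7, 1881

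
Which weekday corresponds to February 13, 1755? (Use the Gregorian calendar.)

Doomsday rule: the anchor day for the 1700s is Sunday. For year 55: 55÷12 = 4 r 7, and 7÷4 = 1, so 4+7+1 = 12.
Sunday + 12 ≡ Friday — that's 1755's doomsday.
In February the doomsday date is Feb 28 (1755 is not a leap year).
Feb 13 is 15 days before Feb 28; 15 mod 7 = 1, so Friday − 1 = Thursday.

Thursday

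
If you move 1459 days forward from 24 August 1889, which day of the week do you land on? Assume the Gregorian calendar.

Tuesday

Aug 24, 1889 is a Saturday.
1459 mod 7 = 3, so 1459 days after a Saturday is Saturday + 3 = Tuesday.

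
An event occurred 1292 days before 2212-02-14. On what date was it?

August 1, 2208

−365 (one year) → Feb 14, 2211 (927 left).
−365 (one year) → Feb 14, 2210 (562 left).
−365 (one year) → Feb 14, 2209 (197 left).
−14 → Jan 31, 2209 (end of Jan, 31 days; 183 left).
−31 → Dec 31, 2208 (end of Dec, 31 days; 152 left).
−31 → Nov 30, 2208 (end of Nov, 30 days; 121 left).
−30 → Oct 31, 2208 (end of Oct, 31 days; 91 left).
−31 → Sep 30, 2208 (end of Sep, 30 days; 60 left).
−30 → Aug 31, 2208 (end of Aug, 31 days; 30 left).
−30 → Aug 1, 2208.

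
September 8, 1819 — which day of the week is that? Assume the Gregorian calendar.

Wednesday

January 1, 1819 is a Friday.
Jan 1, 1819 → Feb 1, 1819: 31 days (January has 31).
Feb 1, 1819 → Mar 1, 1819: 28 days (February has 28).
Mar 1, 1819 → Apr 1, 1819: 31 days (March has 31).
Apr 1, 1819 → May 1, 1819: 30 days (April has 30).
May 1, 1819 → Jun 1, 1819: 31 days (May has 31).
Jun 1, 1819 → Jul 1, 1819: 30 days (June has 30).
Jul 1, 1819 → Aug 1, 1819: 31 days (July has 31).
Aug 1, 1819 → Sep 1, 1819: 31 days (August has 31).
Sep 1, 1819 → Sep 8, 1819: 7 days.
Total: 250 days.
250 mod 7 = 5, so Friday + 5 = Wednesday.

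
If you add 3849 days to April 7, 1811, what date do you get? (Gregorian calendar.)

October 20, 1821

+366 (one year; includes Feb 29, 1812) → Apr 7, 1812 (3483 left).
+365 (one year) → Apr 7, 1813 (3118 left).
+365 (one year) → Apr 7, 1814 (2753 left).
+365 (one year) → Apr 7, 1815 (2388 left).
+366 (one year; includes Feb 29, 1816) → Apr 7, 1816 (2022 left).
+365 (one year) → Apr 7, 1817 (1657 left).
+365 (one year) → Apr 7, 1818 (1292 left).
+365 (one year) → Apr 7, 1819 (927 left).
+366 (one year; includes Feb 29, 1820) → Apr 7, 1820 (561 left).
+365 (one year) → Apr 7, 1821 (196 left).
Apr has 30 days: +24 → May 1, 1821 (172 left).
May has 31 days: +31 → Jun 1, 1821 (141 left).
Jun has 30 days: +30 → Jul 1, 1821 (111 left).
Jul has 31 days: +31 → Aug 1, 1821 (80 left).
Aug has 31 days: +31 → Sep 1, 1821 (49 left).
Sep has 30 days: +30 → Oct 1, 1821 (19 left).
+19 → Oct 20, 1821.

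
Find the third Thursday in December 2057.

December 1, 2057 is a Saturday.
The first Thursday is therefore December 6 (5 days later).
The third Thursday is 6 + 2×7 = December 20.

December 20, 2057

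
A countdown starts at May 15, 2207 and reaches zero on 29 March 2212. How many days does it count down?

1780

May 15, 2207 → May 15, 2208: 366 days (Feb 29, 2208 is in that span).
May 15, 2208 → May 15, 2209: 365 days.
May 15, 2209 → May 15, 2210: 365 days.
May 15, 2210 → May 15, 2211: 365 days.
May 15, 2211 → Jun 15, 2211: 31 days (May has 31).
Jun 15, 2211 → Jul 15, 2211: 30 days (June has 30).
Jul 15, 2211 → Aug 15, 2211: 31 days (July has 31).
Aug 15, 2211 → Sep 15, 2211: 31 days (August has 31).
Sep 15, 2211 → Oct 15, 2211: 30 days (September has 30).
Oct 15, 2211 → Nov 15, 2211: 31 days (October has 31).
Nov 15, 2211 → Dec 15, 2211: 30 days (November has 30).
Dec 15, 2211 → Jan 15, 2212: 31 days (December has 31).
Jan 15, 2212 → Feb 15, 2212: 31 days (January has 31).
Feb 15, 2212 → Mar 15, 2212: 29 days (February has 29).
Mar 15, 2212 → Mar 29, 2212: 14 days.
Total: 1780 days.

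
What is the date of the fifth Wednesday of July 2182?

July 31, 2182

July 1, 2182 is a Monday.
The first Wednesday is therefore July 3 (2 days later).
The fifth Wednesday is 3 + 4×7 = July 31.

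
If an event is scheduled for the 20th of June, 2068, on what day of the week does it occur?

Wednesday

Doomsday rule: the anchor day for the 2000s is Tuesday. For year 68: 68÷12 = 5 r 8, and 8÷4 = 2, so 5+8+2 = 15.
Tuesday + 15 ≡ Wednesday — that's 2068's doomsday.
In June the doomsday date is Jun 6.
Jun 20 is 14 days after Jun 6; 14 mod 7 = 0, so Wednesday + 0 = Wednesday.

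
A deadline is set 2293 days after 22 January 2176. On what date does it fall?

May 3, 2182

+366 (one year; includes Feb 29, 2176) → Jan 22, 2177 (1927 left).
+365 (one year) → Jan 22, 2178 (1562 left).
+365 (one year) → Jan 22, 2179 (1197 left).
+365 (one year) → Jan 22, 2180 (832 left).
+366 (one year; includes Feb 29, 2180) → Jan 22, 2181 (466 left).
+365 (one year) → Jan 22, 2182 (101 left).
Jan has 31 days: +10 → Feb 1, 2182 (91 left).
Feb has 28 days: +28 → Mar 1, 2182 (63 left).
Mar has 31 days: +31 → Apr 1, 2182 (32 left).
Apr has 30 days: +30 → May 1, 2182 (2 left).
+2 → May 3, 2182.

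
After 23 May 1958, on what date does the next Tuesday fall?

May 27, 1958

May 23, 1958 is a Friday.
From Friday to the next Tuesday is 4 days.
May 23, 1958 + 4 = May 27, 1958.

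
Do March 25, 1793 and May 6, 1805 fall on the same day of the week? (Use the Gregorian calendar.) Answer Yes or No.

Yes

From Mar 25, 1793 to May 6, 1805 is 4424 days.
4424 mod 7 = 0, so they are the same weekday.
(Mar 25, 1793 is a Monday; May 6, 1805 is a Monday.)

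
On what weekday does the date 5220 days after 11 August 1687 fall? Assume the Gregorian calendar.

Saturday

First find the weekday of Aug 11, 1687. Doomsday rule: the anchor day for the 1600s is Tuesday. For year 87: 87÷12 = 7 r 3, and 3÷4 = 0, so 7+3+0 = 10.
Tuesday + 10 ≡ Friday — that's 1687's doomsday.
In August the doomsday date is Aug 8.
Aug 11 is 3 days after Aug 8; 3 mod 7 = 3, so Friday + 3 = Monday.
5220 mod 7 = 5, so 5220 days after a Monday is Monday + 5 = Saturday.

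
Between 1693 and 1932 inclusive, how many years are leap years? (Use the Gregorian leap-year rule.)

57

Multiples of 4 in [1693,1932]: 60.
Of those, multiples of 100: 3 (not leap unless ÷400).
Multiples of 400: 0.
Leap years = 60 − 3 + 0 = 57.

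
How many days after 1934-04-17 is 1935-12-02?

Apr 17, 1934 → Apr 17, 1935: 365 days.
Apr 17, 1935 → May 17, 1935: 30 days (April has 30).
May 17, 1935 → Jun 17, 1935: 31 days (May has 31).
Jun 17, 1935 → Jul 17, 1935: 30 days (June has 30).
Jul 17, 1935 → Aug 17, 1935: 31 days (July has 31).
Aug 17, 1935 → Sep 17, 1935: 31 days (August has 31).
Sep 17, 1935 → Oct 17, 1935: 30 days (September has 30).
Oct 17, 1935 → Nov 17, 1935: 31 days (October has 31).
Nov 17, 1935 → Dec 2, 1935: 15 days.
Total: 594 days.

594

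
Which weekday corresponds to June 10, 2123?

Doomsday rule: the anchor day for the 2100s is Sunday. For year 23: 23÷12 = 1 r 11, and 11÷4 = 2, so 1+11+2 = 14.
Sunday + 14 ≡ Sunday — that's 2123's doomsday.
In June the doomsday date is Jun 6.
Jun 10 is 4 days after Jun 6; 4 mod 7 = 4, so Sunday + 4 = Thursday.

Thursday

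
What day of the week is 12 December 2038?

Doomsday rule: the anchor day for the 2000s is Tuesday. For year 38: 38÷12 = 3 r 2, and 2÷4 = 0, so 3+2+0 = 5.
Tuesday + 5 ≡ Sunday — that's 2038's doomsday.
In December the doomsday date is Dec 12.
Dec 12 is the doomsday itself: Sunday.

Sunday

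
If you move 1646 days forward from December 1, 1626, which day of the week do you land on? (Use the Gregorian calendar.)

First find the weekday of Dec 1, 1626. Doomsday rule: the anchor day for the 1600s is Tuesday. For year 26: 26÷12 = 2 r 2, and 2÷4 = 0, so 2+2+0 = 4.
Tuesday + 4 ≡ Saturday — that's 1626's doomsday.
In December the doomsday date is Dec 12.
Dec 1 is 11 days before Dec 12; 11 mod 7 = 4, so Saturday − 4 = Tuesday.
1646 mod 7 = 1, so 1646 days after a Tuesday is Tuesday + 1 = Wednesday.

Wednesday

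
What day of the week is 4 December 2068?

January 1, 2068 is a Sunday.
Jan 1, 2068 → Feb 1, 2068: 31 days (January has 31).
Feb 1, 2068 → Mar 1, 2068: 29 days (February has 29).
Mar 1, 2068 → Apr 1, 2068: 31 days (March has 31).
Apr 1, 2068 → May 1, 2068: 30 days (April has 30).
May 1, 2068 → Jun 1, 2068: 31 days (May has 31).
Jun 1, 2068 → Jul 1, 2068: 30 days (June has 30).
Jul 1, 2068 → Aug 1, 2068: 31 days (July has 31).
Aug 1, 2068 → Sep 1, 2068: 31 days (August has 31).
Sep 1, 2068 → Oct 1, 2068: 30 days (September has 30).
Oct 1, 2068 → Nov 1, 2068: 31 days (October has 31).
Nov 1, 2068 → Dec 1, 2068: 30 days (November has 30).
Dec 1, 2068 → Dec 4, 2068: 3 days.
Total: 338 days.
338 mod 7 = 2, so Sunday + 2 = Tuesday.

Tuesday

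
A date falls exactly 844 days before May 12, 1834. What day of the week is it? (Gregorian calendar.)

First find the weekday of May 12, 1834. Doomsday rule: the anchor day for the 1800s is Friday. For year 34: 34÷12 = 2 r 10, and 10÷4 = 2, so 2+10+2 = 14.
Friday + 14 ≡ Friday — that's 1834's doomsday.
In May the doomsday date is May 9.
May 12 is 3 days after May 9; 3 mod 7 = 3, so Friday + 3 = Monday.
844 mod 7 = 4, so 844 days before a Monday is Monday − 4 = Thursday.

Thursday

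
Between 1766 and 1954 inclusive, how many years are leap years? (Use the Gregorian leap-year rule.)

Multiples of 4 in [1766,1954]: 47.
Of those, multiples of 100: 2 (not leap unless ÷400).
Multiples of 400: 0.
Leap years = 47 − 2 + 0 = 45.

45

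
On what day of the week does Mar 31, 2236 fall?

January 1, 2236 is a Friday.
Jan 1, 2236 → Feb 1, 2236: 31 days (January has 31).
Feb 1, 2236 → Mar 1, 2236: 29 days (February has 29).
Mar 1, 2236 → Mar 31, 2236: 30 days.
Total: 90 days.
90 mod 7 = 6, so Friday + 6 = Thursday.

Thursday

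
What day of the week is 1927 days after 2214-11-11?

Nov 11, 2214 is a Friday.
1927 mod 7 = 2, so 1927 days after a Friday is Friday + 2 = Sunday.

Sunday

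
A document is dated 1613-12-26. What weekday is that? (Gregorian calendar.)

Thursday

Doomsday rule: the anchor day for the 1600s is Tuesday. For year 13: 13÷12 = 1 r 1, and 1÷4 = 0, so 1+1+0 = 2.
Tuesday + 2 ≡ Thursday — that's 1613's doomsday.
In December the doomsday date is Dec 12.
Dec 26 is 14 days after Dec 12; 14 mod 7 = 0, so Thursday + 0 = Thursday.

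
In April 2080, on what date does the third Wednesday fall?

April 17, 2080

April 1, 2080 is a Monday.
The first Wednesday is therefore April 3 (2 days later).
The third Wednesday is 3 + 2×7 = April 17.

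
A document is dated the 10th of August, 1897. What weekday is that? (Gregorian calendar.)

January 1, 1897 is a Friday.
Jan 1, 1897 → Feb 1, 1897: 31 days (January has 31).
Feb 1, 1897 → Mar 1, 1897: 28 days (February has 28).
Mar 1, 1897 → Apr 1, 1897: 31 days (March has 31).
Apr 1, 1897 → May 1, 1897: 30 days (April has 30).
May 1, 1897 → Jun 1, 1897: 31 days (May has 31).
Jun 1, 1897 → Jul 1, 1897: 30 days (June has 30).
Jul 1, 1897 → Aug 1, 1897: 31 days (July has 31).
Aug 1, 1897 → Aug 10, 1897: 9 days.
Total: 221 days.
221 mod 7 = 4, so Friday + 4 = Tuesday.

Tuesday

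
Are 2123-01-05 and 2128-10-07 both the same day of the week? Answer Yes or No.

From Jan 5, 2123 to Oct 7, 2128 is 2102 days.
2102 mod 7 = 2, so they are different weekdays.
(Jan 5, 2123 is a Tuesday; Oct 7, 2128 is a Thursday.)

No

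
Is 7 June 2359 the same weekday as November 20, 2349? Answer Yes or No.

From Nov 20, 2349 to Jun 7, 2359 is 3486 days.
3486 mod 7 = 0, so they are the same weekday.
(Nov 20, 2349 is a Sunday; Jun 7, 2359 is a Sunday.)

Yes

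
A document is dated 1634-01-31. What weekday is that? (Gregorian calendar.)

Tuesday

Doomsday rule: the anchor day for the 1600s is Tuesday. For year 34: 34÷12 = 2 r 10, and 10÷4 = 2, so 2+10+2 = 14.
Tuesday + 14 ≡ Tuesday — that's 1634's doomsday.
In January the doomsday date is Jan 3 (1634 is not a leap year).
Jan 31 is 28 days after Jan 3; 28 mod 7 = 0, so Tuesday + 0 = Tuesday.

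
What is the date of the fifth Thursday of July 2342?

July 30, 2342

July 1, 2342 is a Wednesday.
The first Thursday is therefore July 2 (1 days later).
The fifth Thursday is 2 + 4×7 = July 30.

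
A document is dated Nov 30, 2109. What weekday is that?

Saturday

Doomsday rule: the anchor day for the 2100s is Sunday. For year 09: 9÷12 = 0 r 9, and 9÷4 = 2, so 0+9+2 = 11.
Sunday + 11 ≡ Thursday — that's 2109's doomsday.
In November the doomsday date is Nov 7.
Nov 30 is 23 days after Nov 7; 23 mod 7 = 2, so Thursday + 2 = Saturday.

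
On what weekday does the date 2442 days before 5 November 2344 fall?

Nov 5, 2344 is a Sunday.
2442 mod 7 = 6, so 2442 days before a Sunday is Sunday − 6 = Monday.

Monday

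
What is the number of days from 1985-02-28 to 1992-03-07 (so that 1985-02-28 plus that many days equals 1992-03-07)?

2564

Feb 28, 1985 → Feb 28, 1986: 365 days.
Feb 28, 1986 → Feb 28, 1987: 365 days.
Feb 28, 1987 → Feb 28, 1988: 365 days.
Feb 28, 1988 → Feb 28, 1989: 366 days (Feb 29, 1988 is in that span).
Feb 28, 1989 → Feb 28, 1990: 365 days.
Feb 28, 1990 → Feb 28, 1991: 365 days.
Feb 28, 1991 → Mar 28, 1991: 28 days (February has 28).
Mar 28, 1991 → Apr 28, 1991: 31 days (March has 31).
Apr 28, 1991 → May 28, 1991: 30 days (April has 30).
May 28, 1991 → Jun 28, 1991: 31 days (May has 31).
Jun 28, 1991 → Jul 28, 1991: 30 days (June has 30).
Jul 28, 1991 → Aug 28, 1991: 31 days (July has 31).
Aug 28, 1991 → Sep 28, 1991: 31 days (August has 31).
Sep 28, 1991 → Oct 28, 1991: 30 days (September has 30).
Oct 28, 1991 → Nov 28, 1991: 31 days (October has 31).
Nov 28, 1991 → Dec 28, 1991: 30 days (November has 30).
Dec 28, 1991 → Jan 28, 1992: 31 days (December has 31).
Jan 28, 1992 → Feb 28, 1992: 31 days (January has 31).
Feb 28, 1992 → Mar 7, 1992: 8 days.
Total: 2564 days.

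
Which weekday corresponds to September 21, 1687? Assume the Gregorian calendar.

Doomsday rule: the anchor day for the 1600s is Tuesday. For year 87: 87÷12 = 7 r 3, and 3÷4 = 0, so 7+3+0 = 10.
Tuesday + 10 ≡ Friday — that's 1687's doomsday.
In September the doomsday date is Sep 5.
Sep 21 is 16 days after Sep 5; 16 mod 7 = 2, so Friday + 2 = Sunday.

Sunday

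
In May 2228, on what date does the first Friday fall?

May 2, 2228

May 1, 2228 is a Thursday.
The first Friday is therefore May 2 (1 days later).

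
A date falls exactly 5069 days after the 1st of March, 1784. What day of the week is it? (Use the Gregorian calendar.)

First find the weekday of Mar 1, 1784. Doomsday rule: the anchor day for the 1700s is Sunday. For year 84: 84÷12 = 7 r 0, and 0÷4 = 0, so 7+0+0 = 7.
Sunday + 7 ≡ Sunday — that's 1784's doomsday.
In March the doomsday date is Mar 14.
Mar 1 is 13 days before Mar 14; 13 mod 7 = 6, so Sunday − 6 = Monday.
5069 mod 7 = 1, so 5069 days after a Monday is Monday + 1 = Tuesday.

Tuesday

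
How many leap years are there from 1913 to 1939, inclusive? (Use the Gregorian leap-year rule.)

6

Multiples of 4 in [1913,1939]: 6.
Of those, multiples of 100: 0 (not leap unless ÷400).
Multiples of 400: 0.
Leap years = 6 − 0 + 0 = 6.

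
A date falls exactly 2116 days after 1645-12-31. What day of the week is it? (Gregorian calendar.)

Tuesday

Dec 31, 1645 is a Sunday.
2116 mod 7 = 2, so 2116 days after a Sunday is Sunday + 2 = Tuesday.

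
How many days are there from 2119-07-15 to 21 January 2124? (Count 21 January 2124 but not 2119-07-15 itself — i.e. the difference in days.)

Jul 15, 2119 → Jul 15, 2120: 366 days (Feb 29, 2120 is in that span).
Jul 15, 2120 → Jul 15, 2121: 365 days.
Jul 15, 2121 → Jul 15, 2122: 365 days.
Jul 15, 2122 → Jul 15, 2123: 365 days.
Jul 15, 2123 → Aug 15, 2123: 31 days (July has 31).
Aug 15, 2123 → Sep 15, 2123: 31 days (August has 31).
Sep 15, 2123 → Oct 15, 2123: 30 days (September has 30).
Oct 15, 2123 → Nov 15, 2123: 31 days (October has 31).
Nov 15, 2123 → Dec 15, 2123: 30 days (November has 30).
Dec 15, 2123 → Jan 15, 2124: 31 days (December has 31).
Jan 15, 2124 → Jan 21, 2124: 6 days.
Total: 1651 days.

1651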